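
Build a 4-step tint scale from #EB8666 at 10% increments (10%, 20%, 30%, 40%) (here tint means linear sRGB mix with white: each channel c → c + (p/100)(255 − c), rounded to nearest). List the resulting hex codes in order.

#ED9275, #EF9E85, #F1AA94, #F3B6A3

#EB8666 is rgb(235, 134, 102).
10%: (235 + 2 = 237→237, 134 + 12.1 = 146.1→146, 102 + 15.3 = 117.3→117) → #ED9275
20%: (235 + 4 = 239→239, 134 + 24.2 = 158.2→158, 102 + 30.6 = 132.6→133) → #EF9E85
30%: (235 + 6 = 241→241, 134 + 36.3 = 170.3→170, 102 + 45.9 = 147.9→148) → #F1AA94
40%: (235 + 8 = 243→243, 134 + 48.4 = 182.4→182, 102 + 61.2 = 163.2→163) → #F3B6A3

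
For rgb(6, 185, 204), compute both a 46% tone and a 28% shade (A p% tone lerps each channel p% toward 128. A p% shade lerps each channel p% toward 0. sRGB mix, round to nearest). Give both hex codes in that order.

46% tone:
  R: 6 + 0.46×(128−6) = 6 + 56.12 = 62.12 → 62
  G: 185 + 0.46×(128−185) = 185 − 26.22 = 158.78 → 159
  B: 204 + 0.46×(128−204) = 204 − 34.96 = 169.04 → 169
  → #3E9FA9
28% shade:
  R: 6 − 1.68 = 4.32 → 4
  G: 185 + 0.28×(0−185) = 185 − 51.8 = 133.2 → 133
  B: 204 − 57.12 = 146.88 → 147
  → #048593

#3E9FA9, #048593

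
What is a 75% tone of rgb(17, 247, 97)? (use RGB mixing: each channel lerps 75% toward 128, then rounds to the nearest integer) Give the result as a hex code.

#649E78

Per channel, c → c + 0.75(128 − c):
  R: 17 + 0.75×(128−17) = 17 + 83.25 = 100.25 → 100
  G: 247 + 0.75×(128−247) = 247 − 89.25 = 157.75 → 158
  B: 97 + 0.75×(128−97) = 97 + 23.25 = 120.25 → 120
rgb(100, 158, 120) = #649E78.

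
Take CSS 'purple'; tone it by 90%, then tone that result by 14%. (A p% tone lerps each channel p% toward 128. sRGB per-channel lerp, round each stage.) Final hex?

#807580

CSS purple is rgb(128, 0, 128).
Lerp each channel 90% toward 128:
  R: 128 + 0 = 128 → 128
  G: 0 + 0.9×(128−0) = 0 + 115.2 = 115.2 → 115
  B: 128 + 0.9×(128−128) = 128 + 0 = 128 → 128
After the tone: rgb(128, 115, 128) = #807380.
Per channel, c → c + 0.14(128 − c):
  R: 128 + 0.14×(128−128) = 128 + 0 = 128 → 128
  G: 115 + 0.14×(128−115) = 115 + 1.82 = 116.82 → 117
  B: 128 + 0.14×(128−128) = 128 + 0 = 128 → 128
rgb(128, 117, 128) = #807580.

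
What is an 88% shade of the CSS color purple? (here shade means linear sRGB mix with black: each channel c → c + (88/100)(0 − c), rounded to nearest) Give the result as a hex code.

CSS purple is rgb(128, 0, 128).
Per channel, c → c + 0.88(0 − c):
  R: 128 + 0.88×(0−128) = 128 − 112.64 = 15.36 → 15
  G: 0 + 0.88×(0−0) = 0 + 0 = 0 → 0
  B: 128 − 112.64 = 15.36 → 15
rgb(15, 0, 15) = #0F000F.

#0F000F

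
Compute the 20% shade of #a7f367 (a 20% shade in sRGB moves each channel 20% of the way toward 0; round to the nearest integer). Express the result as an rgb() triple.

#a7f367 is rgb(167, 243, 103).
Per channel, c → c + 0.2(0 − c):
  R: 167 + 0.2×(0−167) = 167 − 33.4 = 133.6 → 134
  G: 243 − 48.6 = 194.4 → 194
  B: 103 + 0.2×(0−103) = 103 − 20.6 = 82.4 → 82

rgb(134, 194, 82)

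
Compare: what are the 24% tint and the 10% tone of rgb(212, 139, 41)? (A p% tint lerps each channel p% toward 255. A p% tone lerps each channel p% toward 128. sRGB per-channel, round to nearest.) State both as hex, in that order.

24% tint:
  R: 212 + 0.24×(255−212) = 212 + 10.32 = 222.32 → 222
  G: 139 + 27.84 = 166.84 → 167
  B: 41 + 0.24×(255−41) = 41 + 51.36 = 92.36 → 92
  → #DEA75C
10% tone:
  R: 212 + 0.1×(128−212) = 212 − 8.4 = 203.6 → 204
  G: 139 + 0.1×(128−139) = 139 − 1.1 = 137.9 → 138
  B: 41 + 0.1×(128−41) = 41 + 8.7 = 49.7 → 50
  → #CC8A32

#DEA75C, #CC8A32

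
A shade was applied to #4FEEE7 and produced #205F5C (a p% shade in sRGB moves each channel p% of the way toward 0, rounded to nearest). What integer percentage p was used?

#4FEEE7 is rgb(79, 238, 231); #205F5C is rgb(32, 95, 92).
On the G channel (widest range): 95 ≈ 238 + (p/100)(0 − 238), so p ≈ 100×(95 − 238)/(0 − 238) = -14300/-238 = 60.08.
p = 60 reproduces all three channels after rounding.

60%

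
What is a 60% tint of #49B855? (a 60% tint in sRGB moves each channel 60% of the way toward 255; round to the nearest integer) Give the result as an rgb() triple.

#49B855 is rgb(73, 184, 85).
Lerp each channel 60% toward 255:
  R: 73 + 0.6×(255−73) = 73 + 109.2 = 182.2 → 182
  G: 184 + 42.6 = 226.6 → 227
  B: 85 + 0.6×(255−85) = 85 + 102 = 187 → 187

rgb(182, 227, 187)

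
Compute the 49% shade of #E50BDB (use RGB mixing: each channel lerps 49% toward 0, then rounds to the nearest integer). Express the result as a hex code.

#E50BDB is rgb(229, 11, 219).
Lerp each channel 49% toward 0:
  R: 229 + 0.49×(0−229) = 229 − 112.21 = 116.79 → 117
  G: 11 + 0.49×(0−11) = 11 − 5.39 = 5.61 → 6
  B: 219 + 0.49×(0−219) = 219 − 107.31 = 111.69 → 112
rgb(117, 6, 112) = #750670.

#750670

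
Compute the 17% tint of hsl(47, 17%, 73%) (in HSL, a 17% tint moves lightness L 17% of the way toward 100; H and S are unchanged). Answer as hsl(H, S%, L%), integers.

L moves 17% from 73 toward 100: 73 + 4.59 = 77.59 → 78.
H and S are unchanged.

hsl(47, 17%, 78%)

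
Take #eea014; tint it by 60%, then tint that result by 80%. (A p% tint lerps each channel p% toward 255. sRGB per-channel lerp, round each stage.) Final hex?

#eea014 is rgb(238, 160, 20).
Lerp each channel 60% toward 255:
  R: 238 + 0.6×(255−238) = 238 + 10.2 = 248.2 → 248
  G: 160 + 0.6×(255−160) = 160 + 57 = 217 → 217
  B: 20 + 141 = 161 → 161
After the tint: rgb(248, 217, 161) = #f8d9a1.
An 80% tint moves each channel 80% toward 255:
  R: 248 + 5.6 = 253.6 → 254
  G: 217 + 0.8×(255−217) = 217 + 30.4 = 247.4 → 247
  B: 161 + 75.2 = 236.2 → 236
rgb(254, 247, 236) = #fef7ec.

#fef7ec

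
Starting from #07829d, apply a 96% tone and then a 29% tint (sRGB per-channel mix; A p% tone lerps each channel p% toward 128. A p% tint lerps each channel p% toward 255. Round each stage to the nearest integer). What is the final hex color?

#07829d is rgb(7, 130, 157).
Lerp each channel 96% toward 128:
  R: 7 + 0.96×(128−7) = 7 + 116.16 = 123.16 → 123
  G: 130 + 0.96×(128−130) = 130 − 1.92 = 128.08 → 128
  B: 157 − 27.84 = 129.16 → 129
After the tone: rgb(123, 128, 129) = #7b8081.
Per channel, c → c + 0.29(255 − c):
  R: 123 + 38.28 = 161.28 → 161
  G: 128 + 36.83 = 164.83 → 165
  B: 129 + 36.54 = 165.54 → 166
rgb(161, 165, 166) = #a1a5a6.

#a1a5a6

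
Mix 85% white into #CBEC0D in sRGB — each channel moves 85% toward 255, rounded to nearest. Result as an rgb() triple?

rgb(247, 252, 219)

#CBEC0D is rgb(203, 236, 13).
Lerp each channel 85% toward 255:
  R: 203 + 0.85×(255−203) = 203 + 44.2 = 247.2 → 247
  G: 236 + 0.85×(255−236) = 236 + 16.15 = 252.15 → 252
  B: 13 + 205.7 = 218.7 → 219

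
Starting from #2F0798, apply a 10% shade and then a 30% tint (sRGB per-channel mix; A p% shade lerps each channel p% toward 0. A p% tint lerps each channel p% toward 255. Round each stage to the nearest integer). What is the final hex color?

#6A51AC

#2F0798 is rgb(47, 7, 152).
A 10% shade moves each channel 10% toward 0:
  R: 47 + 0.1×(0−47) = 47 − 4.7 = 42.3 → 42
  G: 7 − 0.7 = 6.3 → 6
  B: 152 + 0.1×(0−152) = 152 − 15.2 = 136.8 → 137
After the shade: rgb(42, 6, 137) = #2A0689.
Per channel, c → c + 0.3(255 − c):
  R: 42 + 63.9 = 105.9 → 106
  G: 6 + 0.3×(255−6) = 6 + 74.7 = 80.7 → 81
  B: 137 + 0.3×(255−137) = 137 + 35.4 = 172.4 → 172
rgb(106, 81, 172) = #6A51AC.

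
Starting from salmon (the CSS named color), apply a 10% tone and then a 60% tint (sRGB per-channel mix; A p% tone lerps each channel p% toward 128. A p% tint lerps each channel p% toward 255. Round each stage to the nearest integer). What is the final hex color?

#F8CCC7

CSS salmon is rgb(250, 128, 114).
Per channel, c → c + 0.1(128 − c):
  R: 250 − 12.2 = 237.8 → 238
  G: 128 + 0.1×(128−128) = 128 + 0 = 128 → 128
  B: 114 + 0.1×(128−114) = 114 + 1.4 = 115.4 → 115
After the tone: rgb(238, 128, 115) = #EE8073.
Lerp each channel 60% toward 255:
  R: 238 + 10.2 = 248.2 → 248
  G: 128 + 0.6×(255−128) = 128 + 76.2 = 204.2 → 204
  B: 115 + 0.6×(255−115) = 115 + 84 = 199 → 199
rgb(248, 204, 199) = #F8CCC7.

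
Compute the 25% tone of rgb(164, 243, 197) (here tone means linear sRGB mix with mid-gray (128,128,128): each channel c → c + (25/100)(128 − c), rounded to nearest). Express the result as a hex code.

#9bd6b4

A 25% tone moves each channel 25% toward 128:
  R: 164 − 9 = 155 → 155
  G: 243 + 0.25×(128−243) = 243 − 28.75 = 214.25 → 214
  B: 197 − 17.25 = 179.75 → 180
rgb(155, 214, 180) = #9bd6b4.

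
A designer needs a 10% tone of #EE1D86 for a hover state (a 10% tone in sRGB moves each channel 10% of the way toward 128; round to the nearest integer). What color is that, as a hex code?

#EE1D86 is rgb(238, 29, 134).
Lerp each channel 10% toward 128:
  R: 238 − 11 = 227 → 227
  G: 29 + 0.1×(128−29) = 29 + 9.9 = 38.9 → 39
  B: 134 − 0.6 = 133.4 → 133
rgb(227, 39, 133) = #E32785.

#E32785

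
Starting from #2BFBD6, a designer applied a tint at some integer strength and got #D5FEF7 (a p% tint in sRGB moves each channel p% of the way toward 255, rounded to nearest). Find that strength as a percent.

#2BFBD6 is rgb(43, 251, 214); #D5FEF7 is rgb(213, 254, 247).
On the R channel (widest range): 213 ≈ 43 + (p/100)(255 − 43), so p ≈ 100×(213 − 43)/(255 − 43) = 17000/212 = 80.19.
p = 80 reproduces all three channels after rounding.

80%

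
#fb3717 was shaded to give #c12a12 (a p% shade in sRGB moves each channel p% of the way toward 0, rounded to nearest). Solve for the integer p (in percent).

#fb3717 is rgb(251, 55, 23); #c12a12 is rgb(193, 42, 18).
On the R channel (widest range): 193 ≈ 251 + (p/100)(0 − 251), so p ≈ 100×(193 − 251)/(0 − 251) = -5800/-251 = 23.11.
p = 23 reproduces all three channels after rounding.

23%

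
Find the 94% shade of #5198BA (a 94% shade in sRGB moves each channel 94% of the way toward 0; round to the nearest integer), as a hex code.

#05090B

#5198BA is rgb(81, 152, 186).
Lerp each channel 94% toward 0:
  R: 81 − 76.14 = 4.86 → 5
  G: 152 − 142.88 = 9.12 → 9
  B: 186 − 174.84 = 11.16 → 11
rgb(5, 9, 11) = #05090B.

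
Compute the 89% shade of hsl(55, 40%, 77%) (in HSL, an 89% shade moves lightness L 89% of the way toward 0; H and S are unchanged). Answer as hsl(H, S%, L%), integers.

hsl(55, 40%, 8%)

L moves 89% from 77 toward 0: 77 − 68.53 = 8.47 → 8.
H and S are unchanged.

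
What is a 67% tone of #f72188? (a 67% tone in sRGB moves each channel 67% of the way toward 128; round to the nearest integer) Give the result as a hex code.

#f72188 is rgb(247, 33, 136).
Lerp each channel 67% toward 128:
  R: 247 − 79.73 = 167.27 → 167
  G: 33 + 0.67×(128−33) = 33 + 63.65 = 96.65 → 97
  B: 136 + 0.67×(128−136) = 136 − 5.36 = 130.64 → 131
rgb(167, 97, 131) = #a76183.

#a76183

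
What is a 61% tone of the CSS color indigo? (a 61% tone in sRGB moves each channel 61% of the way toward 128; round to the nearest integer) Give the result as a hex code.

CSS indigo is rgb(75, 0, 130).
A 61% tone moves each channel 61% toward 128:
  R: 75 + 0.61×(128−75) = 75 + 32.33 = 107.33 → 107
  G: 0 + 78.08 = 78.08 → 78
  B: 130 + 0.61×(128−130) = 130 − 1.22 = 128.78 → 129
rgb(107, 78, 129) = #6b4e81.

#6b4e81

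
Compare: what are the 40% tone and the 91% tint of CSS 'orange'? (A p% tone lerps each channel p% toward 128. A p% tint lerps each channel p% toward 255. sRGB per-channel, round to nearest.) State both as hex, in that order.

CSS orange is rgb(255, 165, 0).
40% tone:
  R: 255 − 50.8 = 204.2 → 204
  G: 165 − 14.8 = 150.2 → 150
  B: 0 + 0.4×(128−0) = 0 + 51.2 = 51.2 → 51
  → #CC9633
91% tint:
  R: 255 + 0 = 255 → 255
  G: 165 + 0.91×(255−165) = 165 + 81.9 = 246.9 → 247
  B: 0 + 0.91×(255−0) = 0 + 232.05 = 232.05 → 232
  → #FFF7E8

#CC9633, #FFF7E8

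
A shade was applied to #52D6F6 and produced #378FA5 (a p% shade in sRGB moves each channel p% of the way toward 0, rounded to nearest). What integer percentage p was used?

#52D6F6 is rgb(82, 214, 246); #378FA5 is rgb(55, 143, 165).
On the B channel (widest range): 165 ≈ 246 + (p/100)(0 − 246), so p ≈ 100×(165 − 246)/(0 − 246) = -8100/-246 = 32.93.
p = 33 reproduces all three channels after rounding.

33%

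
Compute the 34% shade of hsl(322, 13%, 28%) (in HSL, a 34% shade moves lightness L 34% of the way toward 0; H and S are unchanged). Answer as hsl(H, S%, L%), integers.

hsl(322, 13%, 18%)

L moves 34% from 28 toward 0: 28 − 9.52 = 18.48 → 18.
H and S are unchanged.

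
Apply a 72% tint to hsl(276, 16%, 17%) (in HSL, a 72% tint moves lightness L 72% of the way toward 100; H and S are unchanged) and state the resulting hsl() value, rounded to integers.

hsl(276, 16%, 77%)

L moves 72% from 17 toward 100: 17 + 59.76 = 76.76 → 77.
H and S are unchanged.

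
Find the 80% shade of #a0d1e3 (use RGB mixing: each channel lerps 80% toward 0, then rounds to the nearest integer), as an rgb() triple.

rgb(32, 42, 45)

#a0d1e3 is rgb(160, 209, 227).
Per channel, c → c + 0.8(0 − c):
  R: 160 + 0.8×(0−160) = 160 − 128 = 32 → 32
  G: 209 − 167.2 = 41.8 → 42
  B: 227 − 181.6 = 45.4 → 45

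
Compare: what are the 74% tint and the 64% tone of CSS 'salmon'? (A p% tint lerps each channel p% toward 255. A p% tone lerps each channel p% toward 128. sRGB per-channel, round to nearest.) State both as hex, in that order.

CSS salmon is rgb(250, 128, 114).
74% tint:
  R: 250 + 0.74×(255−250) = 250 + 3.7 = 253.7 → 254
  G: 128 + 93.98 = 221.98 → 222
  B: 114 + 0.74×(255−114) = 114 + 104.34 = 218.34 → 218
  → #fededa
64% tone:
  R: 250 + 0.64×(128−250) = 250 − 78.08 = 171.92 → 172
  G: 128 + 0.64×(128−128) = 128 + 0 = 128 → 128
  B: 114 + 0.64×(128−114) = 114 + 8.96 = 122.96 → 123
  → #ac807b

#fededa, #ac807b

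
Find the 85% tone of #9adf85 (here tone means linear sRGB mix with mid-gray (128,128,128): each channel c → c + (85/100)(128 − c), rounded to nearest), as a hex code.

#848e81

#9adf85 is rgb(154, 223, 133).
Per channel, c → c + 0.85(128 − c):
  R: 154 + 0.85×(128−154) = 154 − 22.1 = 131.9 → 132
  G: 223 + 0.85×(128−223) = 223 − 80.75 = 142.25 → 142
  B: 133 − 4.25 = 128.75 → 129
rgb(132, 142, 129) = #848e81.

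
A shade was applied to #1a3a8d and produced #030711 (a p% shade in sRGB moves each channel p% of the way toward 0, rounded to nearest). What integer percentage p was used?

88%

#1a3a8d is rgb(26, 58, 141); #030711 is rgb(3, 7, 17).
On the B channel (widest range): 17 ≈ 141 + (p/100)(0 − 141), so p ≈ 100×(17 − 141)/(0 − 141) = -12400/-141 = 87.94.
p = 88 reproduces all three channels after rounding.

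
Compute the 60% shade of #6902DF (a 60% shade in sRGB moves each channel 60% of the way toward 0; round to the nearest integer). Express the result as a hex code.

#6902DF is rgb(105, 2, 223).
Per channel, c → c + 0.6(0 − c):
  R: 105 + 0.6×(0−105) = 105 − 63 = 42 → 42
  G: 2 + 0.6×(0−2) = 2 − 1.2 = 0.8 → 1
  B: 223 + 0.6×(0−223) = 223 − 133.8 = 89.2 → 89
rgb(42, 1, 89) = #2A0159.

#2A0159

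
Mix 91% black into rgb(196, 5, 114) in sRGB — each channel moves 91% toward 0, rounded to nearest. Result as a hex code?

Lerp each channel 91% toward 0:
  R: 196 + 0.91×(0−196) = 196 − 178.36 = 17.64 → 18
  G: 5 + 0.91×(0−5) = 5 − 4.55 = 0.45 → 0
  B: 114 + 0.91×(0−114) = 114 − 103.74 = 10.26 → 10
rgb(18, 0, 10) = #12000A.

#12000A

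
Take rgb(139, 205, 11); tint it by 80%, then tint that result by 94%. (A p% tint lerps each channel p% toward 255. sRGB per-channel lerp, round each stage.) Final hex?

#FEFEFC

An 80% tint moves each channel 80% toward 255:
  R: 139 + 0.8×(255−139) = 139 + 92.8 = 231.8 → 232
  G: 205 + 0.8×(255−205) = 205 + 40 = 245 → 245
  B: 11 + 0.8×(255−11) = 11 + 195.2 = 206.2 → 206
After the tint: rgb(232, 245, 206) = #E8F5CE.
A 94% tint moves each channel 94% toward 255:
  R: 232 + 21.62 = 253.62 → 254
  G: 245 + 0.94×(255−245) = 245 + 9.4 = 254.4 → 254
  B: 206 + 46.06 = 252.06 → 252
rgb(254, 254, 252) = #FEFEFC.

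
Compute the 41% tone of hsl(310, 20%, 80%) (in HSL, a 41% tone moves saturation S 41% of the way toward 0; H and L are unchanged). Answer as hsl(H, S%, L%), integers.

S moves 41% from 20 toward 0: 20 − 8.2 = 11.8 → 12.
H and L are unchanged.

hsl(310, 12%, 80%)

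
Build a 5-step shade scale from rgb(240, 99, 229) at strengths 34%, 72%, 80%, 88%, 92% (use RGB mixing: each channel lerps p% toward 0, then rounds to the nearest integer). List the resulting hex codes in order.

34%: (240 − 81.6 = 158.4→158, 99 − 33.66 = 65.34→65, 229 − 77.86 = 151.14→151) → #9E4197
72%: (240 − 172.8 = 67.2→67, 99 − 71.28 = 27.72→28, 229 − 164.88 = 64.12→64) → #431C40
80%: (240 − 192 = 48→48, 99 − 79.2 = 19.8→20, 229 − 183.2 = 45.8→46) → #30142E
88%: (240 − 211.2 = 28.8→29, 99 − 87.12 = 11.88→12, 229 − 201.52 = 27.48→27) → #1D0C1B
92%: (240 − 220.8 = 19.2→19, 99 − 91.08 = 7.92→8, 229 − 210.68 = 18.32→18) → #130812

#9E4197, #431C40, #30142E, #1D0C1B, #130812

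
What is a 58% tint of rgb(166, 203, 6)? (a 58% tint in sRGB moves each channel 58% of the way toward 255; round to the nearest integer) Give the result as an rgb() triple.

Per channel, c → c + 0.58(255 − c):
  R: 166 + 0.58×(255−166) = 166 + 51.62 = 217.62 → 218
  G: 203 + 0.58×(255−203) = 203 + 30.16 = 233.16 → 233
  B: 6 + 144.42 = 150.42 → 150

rgb(218, 233, 150)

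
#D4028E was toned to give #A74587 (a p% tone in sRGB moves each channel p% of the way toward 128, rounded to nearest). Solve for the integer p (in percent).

53%

#D4028E is rgb(212, 2, 142); #A74587 is rgb(167, 69, 135).
On the G channel (widest range): 69 ≈ 2 + (p/100)(128 − 2), so p ≈ 100×(69 − 2)/(128 − 2) = 6700/126 = 53.17.
p = 53 reproduces all three channels after rounding.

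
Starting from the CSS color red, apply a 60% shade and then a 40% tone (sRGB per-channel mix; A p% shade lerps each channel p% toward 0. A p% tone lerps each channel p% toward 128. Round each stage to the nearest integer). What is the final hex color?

#703333

CSS red is rgb(255, 0, 0).
A 60% shade moves each channel 60% toward 0:
  R: 255 + 0.6×(0−255) = 255 − 153 = 102 → 102
  G: 0 + 0 = 0 → 0
  B: 0 + 0 = 0 → 0
After the shade: rgb(102, 0, 0) = #660000.
A 40% tone moves each channel 40% toward 128:
  R: 102 + 10.4 = 112.4 → 112
  G: 0 + 0.4×(128−0) = 0 + 51.2 = 51.2 → 51
  B: 0 + 51.2 = 51.2 → 51
rgb(112, 51, 51) = #703333.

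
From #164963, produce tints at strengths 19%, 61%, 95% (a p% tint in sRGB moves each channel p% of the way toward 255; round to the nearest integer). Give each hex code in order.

#164963 is rgb(22, 73, 99).
19%: (22 + 44.27 = 66.27→66, 73 + 34.58 = 107.58→108, 99 + 29.64 = 128.64→129) → #426C81
61%: (22 + 142.13 = 164.13→164, 73 + 111.02 = 184.02→184, 99 + 95.16 = 194.16→194) → #A4B8C2
95%: (22 + 221.35 = 243.35→243, 73 + 172.9 = 245.9→246, 99 + 148.2 = 247.2→247) → #F3F6F7

#426C81, #A4B8C2, #F3F6F7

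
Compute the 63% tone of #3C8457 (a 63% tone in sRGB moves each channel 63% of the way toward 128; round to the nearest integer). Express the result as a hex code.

#3C8457 is rgb(60, 132, 87).
Per channel, c → c + 0.63(128 − c):
  R: 60 + 0.63×(128−60) = 60 + 42.84 = 102.84 → 103
  G: 132 − 2.52 = 129.48 → 129
  B: 87 + 0.63×(128−87) = 87 + 25.83 = 112.83 → 113
rgb(103, 129, 113) = #678171.

#678171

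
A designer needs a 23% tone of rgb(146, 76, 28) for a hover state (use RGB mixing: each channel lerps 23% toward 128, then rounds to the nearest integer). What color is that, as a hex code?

Per channel, c → c + 0.23(128 − c):
  R: 146 + 0.23×(128−146) = 146 − 4.14 = 141.86 → 142
  G: 76 + 0.23×(128−76) = 76 + 11.96 = 87.96 → 88
  B: 28 + 23 = 51 → 51
rgb(142, 88, 51) = #8E5833.

#8E5833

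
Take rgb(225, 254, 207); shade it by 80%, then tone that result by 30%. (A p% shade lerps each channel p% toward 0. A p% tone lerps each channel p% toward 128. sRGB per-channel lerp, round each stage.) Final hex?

An 80% shade moves each channel 80% toward 0:
  R: 225 − 180 = 45 → 45
  G: 254 − 203.2 = 50.8 → 51
  B: 207 + 0.8×(0−207) = 207 − 165.6 = 41.4 → 41
After the shade: rgb(45, 51, 41) = #2D3329.
A 30% tone moves each channel 30% toward 128:
  R: 45 + 24.9 = 69.9 → 70
  G: 51 + 0.3×(128−51) = 51 + 23.1 = 74.1 → 74
  B: 41 + 0.3×(128−41) = 41 + 26.1 = 67.1 → 67
rgb(70, 74, 67) = #464A43.

#464A43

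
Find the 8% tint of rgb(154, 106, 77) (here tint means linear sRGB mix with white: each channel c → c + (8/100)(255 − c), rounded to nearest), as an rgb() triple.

An 8% tint moves each channel 8% toward 255:
  R: 154 + 0.08×(255−154) = 154 + 8.08 = 162.08 → 162
  G: 106 + 0.08×(255−106) = 106 + 11.92 = 117.92 → 118
  B: 77 + 0.08×(255−77) = 77 + 14.24 = 91.24 → 91

rgb(162, 118, 91)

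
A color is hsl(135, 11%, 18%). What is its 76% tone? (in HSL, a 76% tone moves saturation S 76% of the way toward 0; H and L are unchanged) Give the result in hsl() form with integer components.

hsl(135, 3%, 18%)

S moves 76% from 11 toward 0: 11 − 8.36 = 2.64 → 3.
H and L are unchanged.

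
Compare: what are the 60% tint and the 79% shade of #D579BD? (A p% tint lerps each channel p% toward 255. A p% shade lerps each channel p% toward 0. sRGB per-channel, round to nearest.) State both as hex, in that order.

#EEC9E5, #2D1928

#D579BD is rgb(213, 121, 189).
60% tint:
  R: 213 + 0.6×(255−213) = 213 + 25.2 = 238.2 → 238
  G: 121 + 80.4 = 201.4 → 201
  B: 189 + 39.6 = 228.6 → 229
  → #EEC9E5
79% shade:
  R: 213 + 0.79×(0−213) = 213 − 168.27 = 44.73 → 45
  G: 121 + 0.79×(0−121) = 121 − 95.59 = 25.41 → 25
  B: 189 − 149.31 = 39.69 → 40
  → #2D1928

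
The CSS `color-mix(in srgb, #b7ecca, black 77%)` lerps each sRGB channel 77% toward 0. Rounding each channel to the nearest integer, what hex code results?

#b7ecca is rgb(183, 236, 202).
Lerp each channel 77% toward 0:
  R: 183 − 140.91 = 42.09 → 42
  G: 236 + 0.77×(0−236) = 236 − 181.72 = 54.28 → 54
  B: 202 + 0.77×(0−202) = 202 − 155.54 = 46.46 → 46
rgb(42, 54, 46) = #2a362e.

#2a362e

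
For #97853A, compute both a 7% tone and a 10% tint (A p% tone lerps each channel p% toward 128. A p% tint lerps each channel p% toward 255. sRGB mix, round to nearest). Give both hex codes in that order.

#95853F, #A1914E

#97853A is rgb(151, 133, 58).
7% tone:
  R: 151 − 1.61 = 149.39 → 149
  G: 133 + 0.07×(128−133) = 133 − 0.35 = 132.65 → 133
  B: 58 + 0.07×(128−58) = 58 + 4.9 = 62.9 → 63
  → #95853F
10% tint:
  R: 151 + 10.4 = 161.4 → 161
  G: 133 + 12.2 = 145.2 → 145
  B: 58 + 0.1×(255−58) = 58 + 19.7 = 77.7 → 78
  → #A1914E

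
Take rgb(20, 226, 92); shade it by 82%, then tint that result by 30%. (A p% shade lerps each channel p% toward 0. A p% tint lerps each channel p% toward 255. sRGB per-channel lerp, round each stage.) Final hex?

#4F6958

Lerp each channel 82% toward 0:
  R: 20 + 0.82×(0−20) = 20 − 16.4 = 3.6 → 4
  G: 226 − 185.32 = 40.68 → 41
  B: 92 − 75.44 = 16.56 → 17
After the shade: rgb(4, 41, 17) = #042911.
Per channel, c → c + 0.3(255 − c):
  R: 4 + 0.3×(255−4) = 4 + 75.3 = 79.3 → 79
  G: 41 + 0.3×(255−41) = 41 + 64.2 = 105.2 → 105
  B: 17 + 0.3×(255−17) = 17 + 71.4 = 88.4 → 88
rgb(79, 105, 88) = #4F6958.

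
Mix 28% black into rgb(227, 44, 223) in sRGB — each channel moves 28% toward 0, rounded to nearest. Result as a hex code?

#A320A1

Lerp each channel 28% toward 0:
  R: 227 + 0.28×(0−227) = 227 − 63.56 = 163.44 → 163
  G: 44 + 0.28×(0−44) = 44 − 12.32 = 31.68 → 32
  B: 223 + 0.28×(0−223) = 223 − 62.44 = 160.56 → 161
rgb(163, 32, 161) = #A320A1.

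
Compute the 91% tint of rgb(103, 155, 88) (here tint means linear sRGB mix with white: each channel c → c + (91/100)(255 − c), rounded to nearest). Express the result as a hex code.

#f1f6f0

Per channel, c → c + 0.91(255 − c):
  R: 103 + 0.91×(255−103) = 103 + 138.32 = 241.32 → 241
  G: 155 + 0.91×(255−155) = 155 + 91 = 246 → 246
  B: 88 + 0.91×(255−88) = 88 + 151.97 = 239.97 → 240
rgb(241, 246, 240) = #f1f6f0.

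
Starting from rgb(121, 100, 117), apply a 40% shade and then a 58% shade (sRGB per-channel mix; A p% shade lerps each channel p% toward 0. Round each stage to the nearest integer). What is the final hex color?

#1f191d

Lerp each channel 40% toward 0:
  R: 121 + 0.4×(0−121) = 121 − 48.4 = 72.6 → 73
  G: 100 − 40 = 60 → 60
  B: 117 − 46.8 = 70.2 → 70
After the shade: rgb(73, 60, 70) = #493c46.
Lerp each channel 58% toward 0:
  R: 73 + 0.58×(0−73) = 73 − 42.34 = 30.66 → 31
  G: 60 + 0.58×(0−60) = 60 − 34.8 = 25.2 → 25
  B: 70 − 40.6 = 29.4 → 29
rgb(31, 25, 29) = #1f191d.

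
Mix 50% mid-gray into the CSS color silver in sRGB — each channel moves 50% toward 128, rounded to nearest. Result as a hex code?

#A0A0A0

CSS silver is rgb(192, 192, 192).
Lerp each channel 50% toward 128:
  R: 192 − 32 = 160 → 160
  G: 192 + 0.5×(128−192) = 192 − 32 = 160 → 160
  B: 192 + 0.5×(128−192) = 192 − 32 = 160 → 160
rgb(160, 160, 160) = #A0A0A0.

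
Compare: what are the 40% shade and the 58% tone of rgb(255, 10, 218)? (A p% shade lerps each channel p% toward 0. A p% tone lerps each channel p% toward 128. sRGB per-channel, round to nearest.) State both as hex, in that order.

40% shade:
  R: 255 + 0.4×(0−255) = 255 − 102 = 153 → 153
  G: 10 − 4 = 6 → 6
  B: 218 + 0.4×(0−218) = 218 − 87.2 = 130.8 → 131
  → #990683
58% tone:
  R: 255 + 0.58×(128−255) = 255 − 73.66 = 181.34 → 181
  G: 10 + 0.58×(128−10) = 10 + 68.44 = 78.44 → 78
  B: 218 + 0.58×(128−218) = 218 − 52.2 = 165.8 → 166
  → #B54EA6

#990683, #B54EA6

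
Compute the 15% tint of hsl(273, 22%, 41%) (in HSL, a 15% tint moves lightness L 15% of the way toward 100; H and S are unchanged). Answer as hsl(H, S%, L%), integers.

hsl(273, 22%, 50%)

L moves 15% from 41 toward 100: 41 + 8.85 = 49.85 → 50.
H and S are unchanged.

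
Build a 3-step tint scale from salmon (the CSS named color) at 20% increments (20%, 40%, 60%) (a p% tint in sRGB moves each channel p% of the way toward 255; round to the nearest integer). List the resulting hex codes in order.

#fb998e, #fcb3aa, #fdccc7

CSS salmon is rgb(250, 128, 114).
20%: (250 + 1 = 251→251, 128 + 25.4 = 153.4→153, 114 + 28.2 = 142.2→142) → #fb998e
40%: (250 + 2 = 252→252, 128 + 50.8 = 178.8→179, 114 + 56.4 = 170.4→170) → #fcb3aa
60%: (250 + 3 = 253→253, 128 + 76.2 = 204.2→204, 114 + 84.6 = 198.6→199) → #fdccc7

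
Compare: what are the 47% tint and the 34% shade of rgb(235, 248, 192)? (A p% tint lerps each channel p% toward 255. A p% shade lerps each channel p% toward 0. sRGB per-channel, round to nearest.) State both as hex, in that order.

#F4FBDE, #9BA47F

47% tint:
  R: 235 + 9.4 = 244.4 → 244
  G: 248 + 0.47×(255−248) = 248 + 3.29 = 251.29 → 251
  B: 192 + 29.61 = 221.61 → 222
  → #F4FBDE
34% shade:
  R: 235 + 0.34×(0−235) = 235 − 79.9 = 155.1 → 155
  G: 248 + 0.34×(0−248) = 248 − 84.32 = 163.68 → 164
  B: 192 + 0.34×(0−192) = 192 − 65.28 = 126.72 → 127
  → #9BA47F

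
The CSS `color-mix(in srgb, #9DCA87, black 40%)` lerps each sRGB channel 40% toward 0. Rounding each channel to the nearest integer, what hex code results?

#5E7951

#9DCA87 is rgb(157, 202, 135).
A 40% shade moves each channel 40% toward 0:
  R: 157 + 0.4×(0−157) = 157 − 62.8 = 94.2 → 94
  G: 202 − 80.8 = 121.2 → 121
  B: 135 + 0.4×(0−135) = 135 − 54 = 81 → 81
rgb(94, 121, 81) = #5E7951.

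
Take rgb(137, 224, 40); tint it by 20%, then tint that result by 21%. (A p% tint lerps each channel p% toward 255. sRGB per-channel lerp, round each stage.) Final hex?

Lerp each channel 20% toward 255:
  R: 137 + 23.6 = 160.6 → 161
  G: 224 + 0.2×(255−224) = 224 + 6.2 = 230.2 → 230
  B: 40 + 0.2×(255−40) = 40 + 43 = 83 → 83
After the tint: rgb(161, 230, 83) = #A1E653.
A 21% tint moves each channel 21% toward 255:
  R: 161 + 19.74 = 180.74 → 181
  G: 230 + 5.25 = 235.25 → 235
  B: 83 + 0.21×(255−83) = 83 + 36.12 = 119.12 → 119
rgb(181, 235, 119) = #B5EB77.

#B5EB77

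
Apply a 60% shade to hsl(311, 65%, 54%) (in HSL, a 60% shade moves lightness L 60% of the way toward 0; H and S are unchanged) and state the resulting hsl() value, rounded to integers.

hsl(311, 65%, 22%)

L moves 60% from 54 toward 0: 54 − 32.4 = 21.6 → 22.
H and S are unchanged.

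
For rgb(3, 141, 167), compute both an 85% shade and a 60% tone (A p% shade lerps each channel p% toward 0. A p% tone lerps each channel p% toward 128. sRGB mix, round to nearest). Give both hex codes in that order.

#001519, #4e8590

85% shade:
  R: 3 − 2.55 = 0.45 → 0
  G: 141 + 0.85×(0−141) = 141 − 119.85 = 21.15 → 21
  B: 167 + 0.85×(0−167) = 167 − 141.95 = 25.05 → 25
  → #001519
60% tone:
  R: 3 + 0.6×(128−3) = 3 + 75 = 78 → 78
  G: 141 − 7.8 = 133.2 → 133
  B: 167 + 0.6×(128−167) = 167 − 23.4 = 143.6 → 144
  → #4e8590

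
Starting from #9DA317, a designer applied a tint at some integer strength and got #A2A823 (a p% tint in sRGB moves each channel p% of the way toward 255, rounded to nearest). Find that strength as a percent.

5%

#9DA317 is rgb(157, 163, 23); #A2A823 is rgb(162, 168, 35).
On the B channel (widest range): 35 ≈ 23 + (p/100)(255 − 23), so p ≈ 100×(35 − 23)/(255 − 23) = 1200/232 = 5.17.
p = 5 reproduces all three channels after rounding.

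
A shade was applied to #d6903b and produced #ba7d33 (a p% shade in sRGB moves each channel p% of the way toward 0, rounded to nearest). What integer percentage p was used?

#d6903b is rgb(214, 144, 59); #ba7d33 is rgb(186, 125, 51).
On the R channel (widest range): 186 ≈ 214 + (p/100)(0 − 214), so p ≈ 100×(186 − 214)/(0 − 214) = -2800/-214 = 13.08.
p = 13 reproduces all three channels after rounding.

13%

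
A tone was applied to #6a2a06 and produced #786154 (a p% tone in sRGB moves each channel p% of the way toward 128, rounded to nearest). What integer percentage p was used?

#6a2a06 is rgb(106, 42, 6); #786154 is rgb(120, 97, 84).
On the B channel (widest range): 84 ≈ 6 + (p/100)(128 − 6), so p ≈ 100×(84 − 6)/(128 − 6) = 7800/122 = 63.93.
p = 64 reproduces all three channels after rounding.

64%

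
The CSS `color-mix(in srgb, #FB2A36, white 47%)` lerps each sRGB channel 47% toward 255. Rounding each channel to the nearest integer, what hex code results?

#FB2A36 is rgb(251, 42, 54).
Lerp each channel 47% toward 255:
  R: 251 + 0.47×(255−251) = 251 + 1.88 = 252.88 → 253
  G: 42 + 100.11 = 142.11 → 142
  B: 54 + 94.47 = 148.47 → 148
rgb(253, 142, 148) = #FD8E94.

#FD8E94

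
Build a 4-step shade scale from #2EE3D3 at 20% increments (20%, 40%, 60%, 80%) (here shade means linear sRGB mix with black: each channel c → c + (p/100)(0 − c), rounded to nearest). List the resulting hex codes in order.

#2EE3D3 is rgb(46, 227, 211).
20%: (46 − 9.2 = 36.8→37, 227 − 45.4 = 181.6→182, 211 − 42.2 = 168.8→169) → #25B6A9
40%: (46 − 18.4 = 27.6→28, 227 − 90.8 = 136.2→136, 211 − 84.4 = 126.6→127) → #1C887F
60%: (46 − 27.6 = 18.4→18, 227 − 136.2 = 90.8→91, 211 − 126.6 = 84.4→84) → #125B54
80%: (46 − 36.8 = 9.2→9, 227 − 181.6 = 45.4→45, 211 − 168.8 = 42.2→42) → #092D2A

#25B6A9, #1C887F, #125B54, #092D2A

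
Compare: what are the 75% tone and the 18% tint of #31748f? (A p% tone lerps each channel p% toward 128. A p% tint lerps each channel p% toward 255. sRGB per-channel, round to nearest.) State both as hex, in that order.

#6c7d84, #568da3

#31748f is rgb(49, 116, 143).
75% tone:
  R: 49 + 59.25 = 108.25 → 108
  G: 116 + 9 = 125 → 125
  B: 143 + 0.75×(128−143) = 143 − 11.25 = 131.75 → 132
  → #6c7d84
18% tint:
  R: 49 + 37.08 = 86.08 → 86
  G: 116 + 0.18×(255−116) = 116 + 25.02 = 141.02 → 141
  B: 143 + 0.18×(255−143) = 143 + 20.16 = 163.16 → 163
  → #568da3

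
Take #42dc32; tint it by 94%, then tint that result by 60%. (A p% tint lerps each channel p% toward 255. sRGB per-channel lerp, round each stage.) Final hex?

#fbfefa

#42dc32 is rgb(66, 220, 50).
Per channel, c → c + 0.94(255 − c):
  R: 66 + 0.94×(255−66) = 66 + 177.66 = 243.66 → 244
  G: 220 + 0.94×(255−220) = 220 + 32.9 = 252.9 → 253
  B: 50 + 192.7 = 242.7 → 243
After the tint: rgb(244, 253, 243) = #f4fdf3.
Per channel, c → c + 0.6(255 − c):
  R: 244 + 0.6×(255−244) = 244 + 6.6 = 250.6 → 251
  G: 253 + 0.6×(255−253) = 253 + 1.2 = 254.2 → 254
  B: 243 + 0.6×(255−243) = 243 + 7.2 = 250.2 → 250
rgb(251, 254, 250) = #fbfefa.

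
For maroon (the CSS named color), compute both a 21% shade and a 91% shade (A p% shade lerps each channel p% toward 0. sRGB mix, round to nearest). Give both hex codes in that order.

CSS maroon is rgb(128, 0, 0).
21% shade:
  R: 128 + 0.21×(0−128) = 128 − 26.88 = 101.12 → 101
  G: 0 + 0 = 0 → 0
  B: 0 + 0.21×(0−0) = 0 + 0 = 0 → 0
  → #650000
91% shade:
  R: 128 + 0.91×(0−128) = 128 − 116.48 = 11.52 → 12
  G: 0 + 0 = 0 → 0
  B: 0 + 0.91×(0−0) = 0 + 0 = 0 → 0
  → #0c0000

#650000, #0c0000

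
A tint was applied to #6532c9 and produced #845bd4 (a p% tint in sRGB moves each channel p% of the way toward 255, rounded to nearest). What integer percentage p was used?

20%

#6532c9 is rgb(101, 50, 201); #845bd4 is rgb(132, 91, 212).
On the G channel (widest range): 91 ≈ 50 + (p/100)(255 − 50), so p ≈ 100×(91 − 50)/(255 − 50) = 4100/205 = 20.00.
p = 20 reproduces all three channels after rounding.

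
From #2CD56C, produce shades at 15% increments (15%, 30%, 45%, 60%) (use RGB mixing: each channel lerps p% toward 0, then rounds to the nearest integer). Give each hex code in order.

#2CD56C is rgb(44, 213, 108).
15%: (44 − 6.6 = 37.4→37, 213 − 31.95 = 181.05→181, 108 − 16.2 = 91.8→92) → #25B55C
30%: (44 − 13.2 = 30.8→31, 213 − 63.9 = 149.1→149, 108 − 32.4 = 75.6→76) → #1F954C
45%: (44 − 19.8 = 24.2→24, 213 − 95.85 = 117.15→117, 108 − 48.6 = 59.4→59) → #18753B
60%: (44 − 26.4 = 17.6→18, 213 − 127.8 = 85.2→85, 108 − 64.8 = 43.2→43) → #12552B

#25B55C, #1F954C, #18753B, #12552B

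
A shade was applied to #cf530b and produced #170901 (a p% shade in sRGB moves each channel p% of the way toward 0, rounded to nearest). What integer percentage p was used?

89%

#cf530b is rgb(207, 83, 11); #170901 is rgb(23, 9, 1).
On the R channel (widest range): 23 ≈ 207 + (p/100)(0 − 207), so p ≈ 100×(23 − 207)/(0 − 207) = -18400/-207 = 88.89.
p = 89 reproduces all three channels after rounding.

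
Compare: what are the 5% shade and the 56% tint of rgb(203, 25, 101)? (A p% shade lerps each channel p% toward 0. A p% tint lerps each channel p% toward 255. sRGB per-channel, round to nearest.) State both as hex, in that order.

#C11860, #E89ABB

5% shade:
  R: 203 + 0.05×(0−203) = 203 − 10.15 = 192.85 → 193
  G: 25 − 1.25 = 23.75 → 24
  B: 101 + 0.05×(0−101) = 101 − 5.05 = 95.95 → 96
  → #C11860
56% tint:
  R: 203 + 0.56×(255−203) = 203 + 29.12 = 232.12 → 232
  G: 25 + 0.56×(255−25) = 25 + 128.8 = 153.8 → 154
  B: 101 + 86.24 = 187.24 → 187
  → #E89ABB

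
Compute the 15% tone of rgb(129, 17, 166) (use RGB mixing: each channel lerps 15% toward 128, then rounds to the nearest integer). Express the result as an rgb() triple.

rgb(129, 34, 160)

A 15% tone moves each channel 15% toward 128:
  R: 129 + 0.15×(128−129) = 129 − 0.15 = 128.85 → 129
  G: 17 + 0.15×(128−17) = 17 + 16.65 = 33.65 → 34
  B: 166 + 0.15×(128−166) = 166 − 5.7 = 160.3 → 160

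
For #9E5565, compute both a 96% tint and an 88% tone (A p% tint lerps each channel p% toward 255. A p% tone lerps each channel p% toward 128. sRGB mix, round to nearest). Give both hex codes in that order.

#FBF8F9, #847B7D

#9E5565 is rgb(158, 85, 101).
96% tint:
  R: 158 + 0.96×(255−158) = 158 + 93.12 = 251.12 → 251
  G: 85 + 163.2 = 248.2 → 248
  B: 101 + 0.96×(255−101) = 101 + 147.84 = 248.84 → 249
  → #FBF8F9
88% tone:
  R: 158 − 26.4 = 131.6 → 132
  G: 85 + 0.88×(128−85) = 85 + 37.84 = 122.84 → 123
  B: 101 + 23.76 = 124.76 → 125
  → #847B7D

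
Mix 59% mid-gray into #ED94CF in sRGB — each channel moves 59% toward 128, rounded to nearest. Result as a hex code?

#ED94CF is rgb(237, 148, 207).
A 59% tone moves each channel 59% toward 128:
  R: 237 − 64.31 = 172.69 → 173
  G: 148 − 11.8 = 136.2 → 136
  B: 207 + 0.59×(128−207) = 207 − 46.61 = 160.39 → 160
rgb(173, 136, 160) = #AD88A0.

#AD88A0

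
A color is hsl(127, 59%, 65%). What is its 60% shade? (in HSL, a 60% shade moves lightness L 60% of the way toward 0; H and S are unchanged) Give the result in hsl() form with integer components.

hsl(127, 59%, 26%)

L moves 60% from 65 toward 0: 65 − 39 = 26 → 26.
H and S are unchanged.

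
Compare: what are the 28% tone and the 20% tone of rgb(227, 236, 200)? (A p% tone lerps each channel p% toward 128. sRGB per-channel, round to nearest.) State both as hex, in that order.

#C7CEB4, #CFD6BA

28% tone:
  R: 227 + 0.28×(128−227) = 227 − 27.72 = 199.28 → 199
  G: 236 − 30.24 = 205.76 → 206
  B: 200 + 0.28×(128−200) = 200 − 20.16 = 179.84 → 180
  → #C7CEB4
20% tone:
  R: 227 + 0.2×(128−227) = 227 − 19.8 = 207.2 → 207
  G: 236 + 0.2×(128−236) = 236 − 21.6 = 214.4 → 214
  B: 200 − 14.4 = 185.6 → 186
  → #CFD6BA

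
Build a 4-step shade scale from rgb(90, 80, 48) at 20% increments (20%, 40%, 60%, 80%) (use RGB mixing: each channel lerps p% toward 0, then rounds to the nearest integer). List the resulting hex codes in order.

20%: (90 − 18 = 72→72, 80 − 16 = 64→64, 48 − 9.6 = 38.4→38) → #484026
40%: (90 − 36 = 54→54, 80 − 32 = 48→48, 48 − 19.2 = 28.8→29) → #36301d
60%: (90 − 54 = 36→36, 80 − 48 = 32→32, 48 − 28.8 = 19.2→19) → #242013
80%: (90 − 72 = 18→18, 80 − 64 = 16→16, 48 − 38.4 = 9.6→10) → #12100a

#484026, #36301d, #242013, #12100a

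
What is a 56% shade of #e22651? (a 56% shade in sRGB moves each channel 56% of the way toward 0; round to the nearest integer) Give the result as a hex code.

#631124

#e22651 is rgb(226, 38, 81).
A 56% shade moves each channel 56% toward 0:
  R: 226 + 0.56×(0−226) = 226 − 126.56 = 99.44 → 99
  G: 38 + 0.56×(0−38) = 38 − 21.28 = 16.72 → 17
  B: 81 + 0.56×(0−81) = 81 − 45.36 = 35.64 → 36
rgb(99, 17, 36) = #631124.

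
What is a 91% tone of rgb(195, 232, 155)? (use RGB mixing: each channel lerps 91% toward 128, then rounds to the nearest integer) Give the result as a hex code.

Lerp each channel 91% toward 128:
  R: 195 + 0.91×(128−195) = 195 − 60.97 = 134.03 → 134
  G: 232 − 94.64 = 137.36 → 137
  B: 155 + 0.91×(128−155) = 155 − 24.57 = 130.43 → 130
rgb(134, 137, 130) = #868982.

#868982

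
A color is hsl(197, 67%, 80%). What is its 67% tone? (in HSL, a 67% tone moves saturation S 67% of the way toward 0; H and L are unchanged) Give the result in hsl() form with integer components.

hsl(197, 22%, 80%)

S moves 67% from 67 toward 0: 67 − 44.89 = 22.11 → 22.
H and L are unchanged.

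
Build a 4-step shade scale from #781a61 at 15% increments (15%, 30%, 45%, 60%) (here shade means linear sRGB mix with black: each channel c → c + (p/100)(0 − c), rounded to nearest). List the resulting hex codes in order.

#781a61 is rgb(120, 26, 97).
15%: (120 − 18 = 102→102, 26 − 3.9 = 22.1→22, 97 − 14.55 = 82.45→82) → #661652
30%: (120 − 36 = 84→84, 26 − 7.8 = 18.2→18, 97 − 29.1 = 67.9→68) → #541244
45%: (120 − 54 = 66→66, 26 − 11.7 = 14.3→14, 97 − 43.65 = 53.35→53) → #420e35
60%: (120 − 72 = 48→48, 26 − 15.6 = 10.4→10, 97 − 58.2 = 38.8→39) → #300a27

#661652, #541244, #420e35, #300a27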